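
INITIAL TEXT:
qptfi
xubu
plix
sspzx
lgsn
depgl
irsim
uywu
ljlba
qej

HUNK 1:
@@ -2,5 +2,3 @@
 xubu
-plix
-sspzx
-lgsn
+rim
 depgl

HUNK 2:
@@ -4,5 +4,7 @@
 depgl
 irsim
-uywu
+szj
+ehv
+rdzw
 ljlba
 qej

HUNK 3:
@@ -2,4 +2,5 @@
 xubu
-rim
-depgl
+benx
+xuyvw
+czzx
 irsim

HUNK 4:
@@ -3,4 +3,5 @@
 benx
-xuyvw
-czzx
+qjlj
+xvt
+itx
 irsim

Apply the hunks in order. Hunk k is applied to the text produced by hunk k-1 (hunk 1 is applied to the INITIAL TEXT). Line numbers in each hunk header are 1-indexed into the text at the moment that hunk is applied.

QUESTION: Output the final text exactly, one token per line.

Hunk 1: at line 2 remove [plix,sspzx,lgsn] add [rim] -> 8 lines: qptfi xubu rim depgl irsim uywu ljlba qej
Hunk 2: at line 4 remove [uywu] add [szj,ehv,rdzw] -> 10 lines: qptfi xubu rim depgl irsim szj ehv rdzw ljlba qej
Hunk 3: at line 2 remove [rim,depgl] add [benx,xuyvw,czzx] -> 11 lines: qptfi xubu benx xuyvw czzx irsim szj ehv rdzw ljlba qej
Hunk 4: at line 3 remove [xuyvw,czzx] add [qjlj,xvt,itx] -> 12 lines: qptfi xubu benx qjlj xvt itx irsim szj ehv rdzw ljlba qej

Answer: qptfi
xubu
benx
qjlj
xvt
itx
irsim
szj
ehv
rdzw
ljlba
qej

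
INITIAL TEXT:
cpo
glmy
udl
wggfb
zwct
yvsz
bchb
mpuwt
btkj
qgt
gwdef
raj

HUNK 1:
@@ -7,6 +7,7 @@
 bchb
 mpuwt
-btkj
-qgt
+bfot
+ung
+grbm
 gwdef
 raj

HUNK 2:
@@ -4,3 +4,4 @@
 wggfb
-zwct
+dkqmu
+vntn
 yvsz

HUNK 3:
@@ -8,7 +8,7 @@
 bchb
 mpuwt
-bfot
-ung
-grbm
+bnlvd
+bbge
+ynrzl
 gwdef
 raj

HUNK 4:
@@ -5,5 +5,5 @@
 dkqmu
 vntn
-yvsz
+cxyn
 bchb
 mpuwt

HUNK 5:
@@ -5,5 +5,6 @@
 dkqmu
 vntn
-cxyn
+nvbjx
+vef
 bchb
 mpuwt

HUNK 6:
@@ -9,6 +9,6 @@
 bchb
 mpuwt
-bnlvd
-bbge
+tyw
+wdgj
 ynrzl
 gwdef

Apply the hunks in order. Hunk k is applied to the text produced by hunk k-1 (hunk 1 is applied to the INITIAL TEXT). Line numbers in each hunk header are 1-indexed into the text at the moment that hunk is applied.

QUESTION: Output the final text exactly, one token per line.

Answer: cpo
glmy
udl
wggfb
dkqmu
vntn
nvbjx
vef
bchb
mpuwt
tyw
wdgj
ynrzl
gwdef
raj

Derivation:
Hunk 1: at line 7 remove [btkj,qgt] add [bfot,ung,grbm] -> 13 lines: cpo glmy udl wggfb zwct yvsz bchb mpuwt bfot ung grbm gwdef raj
Hunk 2: at line 4 remove [zwct] add [dkqmu,vntn] -> 14 lines: cpo glmy udl wggfb dkqmu vntn yvsz bchb mpuwt bfot ung grbm gwdef raj
Hunk 3: at line 8 remove [bfot,ung,grbm] add [bnlvd,bbge,ynrzl] -> 14 lines: cpo glmy udl wggfb dkqmu vntn yvsz bchb mpuwt bnlvd bbge ynrzl gwdef raj
Hunk 4: at line 5 remove [yvsz] add [cxyn] -> 14 lines: cpo glmy udl wggfb dkqmu vntn cxyn bchb mpuwt bnlvd bbge ynrzl gwdef raj
Hunk 5: at line 5 remove [cxyn] add [nvbjx,vef] -> 15 lines: cpo glmy udl wggfb dkqmu vntn nvbjx vef bchb mpuwt bnlvd bbge ynrzl gwdef raj
Hunk 6: at line 9 remove [bnlvd,bbge] add [tyw,wdgj] -> 15 lines: cpo glmy udl wggfb dkqmu vntn nvbjx vef bchb mpuwt tyw wdgj ynrzl gwdef raj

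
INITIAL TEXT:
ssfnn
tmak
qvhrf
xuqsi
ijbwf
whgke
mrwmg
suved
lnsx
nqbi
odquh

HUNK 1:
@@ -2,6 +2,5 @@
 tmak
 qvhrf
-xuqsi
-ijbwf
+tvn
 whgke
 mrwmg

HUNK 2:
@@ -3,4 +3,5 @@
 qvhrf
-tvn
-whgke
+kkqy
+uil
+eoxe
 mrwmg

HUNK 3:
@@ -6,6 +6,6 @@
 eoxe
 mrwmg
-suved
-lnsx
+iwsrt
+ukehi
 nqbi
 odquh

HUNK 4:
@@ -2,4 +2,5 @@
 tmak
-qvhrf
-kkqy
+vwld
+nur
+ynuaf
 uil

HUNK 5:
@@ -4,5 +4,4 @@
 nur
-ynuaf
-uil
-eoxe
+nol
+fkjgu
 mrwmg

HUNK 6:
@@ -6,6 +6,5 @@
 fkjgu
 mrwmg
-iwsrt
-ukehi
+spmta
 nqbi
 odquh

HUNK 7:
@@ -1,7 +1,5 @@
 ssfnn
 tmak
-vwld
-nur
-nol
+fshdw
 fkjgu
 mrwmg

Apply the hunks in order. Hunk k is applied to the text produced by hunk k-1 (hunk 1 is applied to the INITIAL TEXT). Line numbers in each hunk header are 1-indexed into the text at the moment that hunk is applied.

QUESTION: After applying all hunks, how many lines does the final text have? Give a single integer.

Hunk 1: at line 2 remove [xuqsi,ijbwf] add [tvn] -> 10 lines: ssfnn tmak qvhrf tvn whgke mrwmg suved lnsx nqbi odquh
Hunk 2: at line 3 remove [tvn,whgke] add [kkqy,uil,eoxe] -> 11 lines: ssfnn tmak qvhrf kkqy uil eoxe mrwmg suved lnsx nqbi odquh
Hunk 3: at line 6 remove [suved,lnsx] add [iwsrt,ukehi] -> 11 lines: ssfnn tmak qvhrf kkqy uil eoxe mrwmg iwsrt ukehi nqbi odquh
Hunk 4: at line 2 remove [qvhrf,kkqy] add [vwld,nur,ynuaf] -> 12 lines: ssfnn tmak vwld nur ynuaf uil eoxe mrwmg iwsrt ukehi nqbi odquh
Hunk 5: at line 4 remove [ynuaf,uil,eoxe] add [nol,fkjgu] -> 11 lines: ssfnn tmak vwld nur nol fkjgu mrwmg iwsrt ukehi nqbi odquh
Hunk 6: at line 6 remove [iwsrt,ukehi] add [spmta] -> 10 lines: ssfnn tmak vwld nur nol fkjgu mrwmg spmta nqbi odquh
Hunk 7: at line 1 remove [vwld,nur,nol] add [fshdw] -> 8 lines: ssfnn tmak fshdw fkjgu mrwmg spmta nqbi odquh
Final line count: 8

Answer: 8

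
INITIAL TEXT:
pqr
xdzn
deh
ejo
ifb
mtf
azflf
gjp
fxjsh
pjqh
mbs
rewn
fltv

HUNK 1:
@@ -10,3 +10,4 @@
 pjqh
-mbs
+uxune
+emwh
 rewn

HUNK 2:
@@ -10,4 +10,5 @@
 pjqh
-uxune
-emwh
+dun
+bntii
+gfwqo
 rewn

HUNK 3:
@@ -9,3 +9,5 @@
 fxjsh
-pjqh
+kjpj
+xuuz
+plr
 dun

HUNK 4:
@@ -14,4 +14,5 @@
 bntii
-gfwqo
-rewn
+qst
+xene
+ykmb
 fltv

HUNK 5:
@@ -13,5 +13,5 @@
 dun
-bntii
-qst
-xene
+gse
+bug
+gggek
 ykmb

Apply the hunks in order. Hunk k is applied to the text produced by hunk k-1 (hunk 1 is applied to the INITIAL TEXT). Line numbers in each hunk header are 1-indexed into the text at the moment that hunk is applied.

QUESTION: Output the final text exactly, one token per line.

Answer: pqr
xdzn
deh
ejo
ifb
mtf
azflf
gjp
fxjsh
kjpj
xuuz
plr
dun
gse
bug
gggek
ykmb
fltv

Derivation:
Hunk 1: at line 10 remove [mbs] add [uxune,emwh] -> 14 lines: pqr xdzn deh ejo ifb mtf azflf gjp fxjsh pjqh uxune emwh rewn fltv
Hunk 2: at line 10 remove [uxune,emwh] add [dun,bntii,gfwqo] -> 15 lines: pqr xdzn deh ejo ifb mtf azflf gjp fxjsh pjqh dun bntii gfwqo rewn fltv
Hunk 3: at line 9 remove [pjqh] add [kjpj,xuuz,plr] -> 17 lines: pqr xdzn deh ejo ifb mtf azflf gjp fxjsh kjpj xuuz plr dun bntii gfwqo rewn fltv
Hunk 4: at line 14 remove [gfwqo,rewn] add [qst,xene,ykmb] -> 18 lines: pqr xdzn deh ejo ifb mtf azflf gjp fxjsh kjpj xuuz plr dun bntii qst xene ykmb fltv
Hunk 5: at line 13 remove [bntii,qst,xene] add [gse,bug,gggek] -> 18 lines: pqr xdzn deh ejo ifb mtf azflf gjp fxjsh kjpj xuuz plr dun gse bug gggek ykmb fltv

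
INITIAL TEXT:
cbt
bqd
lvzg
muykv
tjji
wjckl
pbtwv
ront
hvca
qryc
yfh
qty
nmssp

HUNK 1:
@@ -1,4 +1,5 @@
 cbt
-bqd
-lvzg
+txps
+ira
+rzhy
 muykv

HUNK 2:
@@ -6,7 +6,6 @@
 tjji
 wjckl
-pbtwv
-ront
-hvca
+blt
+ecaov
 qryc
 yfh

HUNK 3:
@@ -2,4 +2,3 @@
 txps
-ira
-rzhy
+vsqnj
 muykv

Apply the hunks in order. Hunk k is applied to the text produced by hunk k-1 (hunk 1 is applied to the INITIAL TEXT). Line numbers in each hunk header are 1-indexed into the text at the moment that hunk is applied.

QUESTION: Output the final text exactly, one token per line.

Answer: cbt
txps
vsqnj
muykv
tjji
wjckl
blt
ecaov
qryc
yfh
qty
nmssp

Derivation:
Hunk 1: at line 1 remove [bqd,lvzg] add [txps,ira,rzhy] -> 14 lines: cbt txps ira rzhy muykv tjji wjckl pbtwv ront hvca qryc yfh qty nmssp
Hunk 2: at line 6 remove [pbtwv,ront,hvca] add [blt,ecaov] -> 13 lines: cbt txps ira rzhy muykv tjji wjckl blt ecaov qryc yfh qty nmssp
Hunk 3: at line 2 remove [ira,rzhy] add [vsqnj] -> 12 lines: cbt txps vsqnj muykv tjji wjckl blt ecaov qryc yfh qty nmssp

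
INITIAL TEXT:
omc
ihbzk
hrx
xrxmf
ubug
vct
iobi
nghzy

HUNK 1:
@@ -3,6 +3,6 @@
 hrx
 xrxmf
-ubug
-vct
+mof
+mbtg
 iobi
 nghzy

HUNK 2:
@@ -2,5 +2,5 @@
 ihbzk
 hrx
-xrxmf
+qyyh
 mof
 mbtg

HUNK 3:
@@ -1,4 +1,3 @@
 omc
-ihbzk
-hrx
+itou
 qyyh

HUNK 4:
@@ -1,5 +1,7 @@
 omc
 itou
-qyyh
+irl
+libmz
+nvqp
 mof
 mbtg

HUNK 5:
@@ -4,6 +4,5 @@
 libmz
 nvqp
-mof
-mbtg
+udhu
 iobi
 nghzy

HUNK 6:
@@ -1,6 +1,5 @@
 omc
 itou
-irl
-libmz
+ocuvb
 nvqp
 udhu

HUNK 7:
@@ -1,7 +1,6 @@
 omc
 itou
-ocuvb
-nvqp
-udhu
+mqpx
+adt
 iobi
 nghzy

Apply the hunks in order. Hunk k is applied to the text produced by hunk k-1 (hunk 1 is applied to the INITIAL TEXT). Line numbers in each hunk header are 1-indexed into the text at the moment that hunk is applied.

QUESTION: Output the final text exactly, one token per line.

Hunk 1: at line 3 remove [ubug,vct] add [mof,mbtg] -> 8 lines: omc ihbzk hrx xrxmf mof mbtg iobi nghzy
Hunk 2: at line 2 remove [xrxmf] add [qyyh] -> 8 lines: omc ihbzk hrx qyyh mof mbtg iobi nghzy
Hunk 3: at line 1 remove [ihbzk,hrx] add [itou] -> 7 lines: omc itou qyyh mof mbtg iobi nghzy
Hunk 4: at line 1 remove [qyyh] add [irl,libmz,nvqp] -> 9 lines: omc itou irl libmz nvqp mof mbtg iobi nghzy
Hunk 5: at line 4 remove [mof,mbtg] add [udhu] -> 8 lines: omc itou irl libmz nvqp udhu iobi nghzy
Hunk 6: at line 1 remove [irl,libmz] add [ocuvb] -> 7 lines: omc itou ocuvb nvqp udhu iobi nghzy
Hunk 7: at line 1 remove [ocuvb,nvqp,udhu] add [mqpx,adt] -> 6 lines: omc itou mqpx adt iobi nghzy

Answer: omc
itou
mqpx
adt
iobi
nghzy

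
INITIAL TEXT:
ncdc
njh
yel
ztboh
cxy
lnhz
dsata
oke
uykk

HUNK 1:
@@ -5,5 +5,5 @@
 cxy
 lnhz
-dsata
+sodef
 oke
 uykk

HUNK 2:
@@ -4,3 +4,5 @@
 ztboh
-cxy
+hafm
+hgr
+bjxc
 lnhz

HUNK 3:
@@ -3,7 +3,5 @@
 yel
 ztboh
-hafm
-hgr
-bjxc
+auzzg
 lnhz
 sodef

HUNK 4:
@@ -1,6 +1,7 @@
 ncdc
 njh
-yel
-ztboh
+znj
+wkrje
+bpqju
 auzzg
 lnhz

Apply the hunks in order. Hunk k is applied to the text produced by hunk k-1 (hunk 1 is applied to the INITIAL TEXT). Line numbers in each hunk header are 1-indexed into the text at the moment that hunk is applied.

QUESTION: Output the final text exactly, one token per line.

Answer: ncdc
njh
znj
wkrje
bpqju
auzzg
lnhz
sodef
oke
uykk

Derivation:
Hunk 1: at line 5 remove [dsata] add [sodef] -> 9 lines: ncdc njh yel ztboh cxy lnhz sodef oke uykk
Hunk 2: at line 4 remove [cxy] add [hafm,hgr,bjxc] -> 11 lines: ncdc njh yel ztboh hafm hgr bjxc lnhz sodef oke uykk
Hunk 3: at line 3 remove [hafm,hgr,bjxc] add [auzzg] -> 9 lines: ncdc njh yel ztboh auzzg lnhz sodef oke uykk
Hunk 4: at line 1 remove [yel,ztboh] add [znj,wkrje,bpqju] -> 10 lines: ncdc njh znj wkrje bpqju auzzg lnhz sodef oke uykk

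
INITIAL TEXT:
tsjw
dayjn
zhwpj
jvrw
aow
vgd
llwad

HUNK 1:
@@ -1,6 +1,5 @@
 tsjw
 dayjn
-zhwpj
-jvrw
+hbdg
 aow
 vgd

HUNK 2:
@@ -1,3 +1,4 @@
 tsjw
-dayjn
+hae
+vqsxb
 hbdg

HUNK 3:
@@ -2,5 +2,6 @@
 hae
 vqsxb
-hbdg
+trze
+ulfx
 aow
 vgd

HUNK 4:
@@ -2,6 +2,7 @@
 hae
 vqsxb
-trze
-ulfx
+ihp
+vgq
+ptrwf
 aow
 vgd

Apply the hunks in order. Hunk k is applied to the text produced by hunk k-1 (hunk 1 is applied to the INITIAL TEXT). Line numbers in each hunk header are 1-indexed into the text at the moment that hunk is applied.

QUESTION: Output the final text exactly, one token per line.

Hunk 1: at line 1 remove [zhwpj,jvrw] add [hbdg] -> 6 lines: tsjw dayjn hbdg aow vgd llwad
Hunk 2: at line 1 remove [dayjn] add [hae,vqsxb] -> 7 lines: tsjw hae vqsxb hbdg aow vgd llwad
Hunk 3: at line 2 remove [hbdg] add [trze,ulfx] -> 8 lines: tsjw hae vqsxb trze ulfx aow vgd llwad
Hunk 4: at line 2 remove [trze,ulfx] add [ihp,vgq,ptrwf] -> 9 lines: tsjw hae vqsxb ihp vgq ptrwf aow vgd llwad

Answer: tsjw
hae
vqsxb
ihp
vgq
ptrwf
aow
vgd
llwad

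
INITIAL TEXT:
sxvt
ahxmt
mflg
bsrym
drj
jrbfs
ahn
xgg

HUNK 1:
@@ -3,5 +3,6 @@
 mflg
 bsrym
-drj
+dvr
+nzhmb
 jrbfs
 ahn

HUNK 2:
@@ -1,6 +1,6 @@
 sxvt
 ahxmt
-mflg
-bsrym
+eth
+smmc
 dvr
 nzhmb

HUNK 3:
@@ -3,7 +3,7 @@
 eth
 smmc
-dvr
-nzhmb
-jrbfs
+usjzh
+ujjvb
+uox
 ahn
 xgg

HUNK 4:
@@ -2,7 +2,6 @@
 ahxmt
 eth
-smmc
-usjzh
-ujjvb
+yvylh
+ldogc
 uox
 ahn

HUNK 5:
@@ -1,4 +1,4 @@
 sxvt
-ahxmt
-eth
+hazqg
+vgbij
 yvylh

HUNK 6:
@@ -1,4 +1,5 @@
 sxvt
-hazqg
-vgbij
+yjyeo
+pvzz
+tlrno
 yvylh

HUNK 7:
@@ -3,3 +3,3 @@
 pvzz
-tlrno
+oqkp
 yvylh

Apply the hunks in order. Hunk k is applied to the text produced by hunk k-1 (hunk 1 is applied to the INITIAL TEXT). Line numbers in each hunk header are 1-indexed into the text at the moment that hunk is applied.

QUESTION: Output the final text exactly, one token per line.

Answer: sxvt
yjyeo
pvzz
oqkp
yvylh
ldogc
uox
ahn
xgg

Derivation:
Hunk 1: at line 3 remove [drj] add [dvr,nzhmb] -> 9 lines: sxvt ahxmt mflg bsrym dvr nzhmb jrbfs ahn xgg
Hunk 2: at line 1 remove [mflg,bsrym] add [eth,smmc] -> 9 lines: sxvt ahxmt eth smmc dvr nzhmb jrbfs ahn xgg
Hunk 3: at line 3 remove [dvr,nzhmb,jrbfs] add [usjzh,ujjvb,uox] -> 9 lines: sxvt ahxmt eth smmc usjzh ujjvb uox ahn xgg
Hunk 4: at line 2 remove [smmc,usjzh,ujjvb] add [yvylh,ldogc] -> 8 lines: sxvt ahxmt eth yvylh ldogc uox ahn xgg
Hunk 5: at line 1 remove [ahxmt,eth] add [hazqg,vgbij] -> 8 lines: sxvt hazqg vgbij yvylh ldogc uox ahn xgg
Hunk 6: at line 1 remove [hazqg,vgbij] add [yjyeo,pvzz,tlrno] -> 9 lines: sxvt yjyeo pvzz tlrno yvylh ldogc uox ahn xgg
Hunk 7: at line 3 remove [tlrno] add [oqkp] -> 9 lines: sxvt yjyeo pvzz oqkp yvylh ldogc uox ahn xgg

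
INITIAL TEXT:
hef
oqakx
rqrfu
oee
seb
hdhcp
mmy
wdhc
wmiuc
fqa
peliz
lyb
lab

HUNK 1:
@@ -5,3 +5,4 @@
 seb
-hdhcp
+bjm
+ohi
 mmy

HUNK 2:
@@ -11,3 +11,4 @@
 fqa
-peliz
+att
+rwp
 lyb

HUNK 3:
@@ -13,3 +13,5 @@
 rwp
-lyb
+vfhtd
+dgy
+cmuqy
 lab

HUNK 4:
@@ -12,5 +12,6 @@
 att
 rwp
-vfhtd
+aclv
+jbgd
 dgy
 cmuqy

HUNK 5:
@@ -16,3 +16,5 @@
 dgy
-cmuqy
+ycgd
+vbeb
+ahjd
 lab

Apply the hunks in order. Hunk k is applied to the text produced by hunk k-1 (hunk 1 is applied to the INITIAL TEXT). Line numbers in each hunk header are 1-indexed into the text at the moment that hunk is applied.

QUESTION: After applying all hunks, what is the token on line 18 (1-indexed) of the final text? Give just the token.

Hunk 1: at line 5 remove [hdhcp] add [bjm,ohi] -> 14 lines: hef oqakx rqrfu oee seb bjm ohi mmy wdhc wmiuc fqa peliz lyb lab
Hunk 2: at line 11 remove [peliz] add [att,rwp] -> 15 lines: hef oqakx rqrfu oee seb bjm ohi mmy wdhc wmiuc fqa att rwp lyb lab
Hunk 3: at line 13 remove [lyb] add [vfhtd,dgy,cmuqy] -> 17 lines: hef oqakx rqrfu oee seb bjm ohi mmy wdhc wmiuc fqa att rwp vfhtd dgy cmuqy lab
Hunk 4: at line 12 remove [vfhtd] add [aclv,jbgd] -> 18 lines: hef oqakx rqrfu oee seb bjm ohi mmy wdhc wmiuc fqa att rwp aclv jbgd dgy cmuqy lab
Hunk 5: at line 16 remove [cmuqy] add [ycgd,vbeb,ahjd] -> 20 lines: hef oqakx rqrfu oee seb bjm ohi mmy wdhc wmiuc fqa att rwp aclv jbgd dgy ycgd vbeb ahjd lab
Final line 18: vbeb

Answer: vbeb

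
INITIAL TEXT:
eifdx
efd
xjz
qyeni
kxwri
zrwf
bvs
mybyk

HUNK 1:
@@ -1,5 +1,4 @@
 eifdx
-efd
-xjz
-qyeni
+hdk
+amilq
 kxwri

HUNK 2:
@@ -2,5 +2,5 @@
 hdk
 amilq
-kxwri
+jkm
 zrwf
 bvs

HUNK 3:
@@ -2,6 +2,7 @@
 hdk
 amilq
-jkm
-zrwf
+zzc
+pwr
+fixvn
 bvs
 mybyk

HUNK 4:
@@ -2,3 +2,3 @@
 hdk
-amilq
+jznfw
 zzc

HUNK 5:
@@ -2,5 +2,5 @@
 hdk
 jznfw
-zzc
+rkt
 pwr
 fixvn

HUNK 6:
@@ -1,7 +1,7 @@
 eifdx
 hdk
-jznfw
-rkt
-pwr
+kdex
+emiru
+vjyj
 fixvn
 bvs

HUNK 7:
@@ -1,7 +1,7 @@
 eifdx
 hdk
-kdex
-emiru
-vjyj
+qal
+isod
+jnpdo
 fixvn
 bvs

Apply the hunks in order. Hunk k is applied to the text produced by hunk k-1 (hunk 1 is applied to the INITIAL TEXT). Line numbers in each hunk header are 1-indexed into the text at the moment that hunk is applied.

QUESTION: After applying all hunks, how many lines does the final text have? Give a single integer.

Answer: 8

Derivation:
Hunk 1: at line 1 remove [efd,xjz,qyeni] add [hdk,amilq] -> 7 lines: eifdx hdk amilq kxwri zrwf bvs mybyk
Hunk 2: at line 2 remove [kxwri] add [jkm] -> 7 lines: eifdx hdk amilq jkm zrwf bvs mybyk
Hunk 3: at line 2 remove [jkm,zrwf] add [zzc,pwr,fixvn] -> 8 lines: eifdx hdk amilq zzc pwr fixvn bvs mybyk
Hunk 4: at line 2 remove [amilq] add [jznfw] -> 8 lines: eifdx hdk jznfw zzc pwr fixvn bvs mybyk
Hunk 5: at line 2 remove [zzc] add [rkt] -> 8 lines: eifdx hdk jznfw rkt pwr fixvn bvs mybyk
Hunk 6: at line 1 remove [jznfw,rkt,pwr] add [kdex,emiru,vjyj] -> 8 lines: eifdx hdk kdex emiru vjyj fixvn bvs mybyk
Hunk 7: at line 1 remove [kdex,emiru,vjyj] add [qal,isod,jnpdo] -> 8 lines: eifdx hdk qal isod jnpdo fixvn bvs mybyk
Final line count: 8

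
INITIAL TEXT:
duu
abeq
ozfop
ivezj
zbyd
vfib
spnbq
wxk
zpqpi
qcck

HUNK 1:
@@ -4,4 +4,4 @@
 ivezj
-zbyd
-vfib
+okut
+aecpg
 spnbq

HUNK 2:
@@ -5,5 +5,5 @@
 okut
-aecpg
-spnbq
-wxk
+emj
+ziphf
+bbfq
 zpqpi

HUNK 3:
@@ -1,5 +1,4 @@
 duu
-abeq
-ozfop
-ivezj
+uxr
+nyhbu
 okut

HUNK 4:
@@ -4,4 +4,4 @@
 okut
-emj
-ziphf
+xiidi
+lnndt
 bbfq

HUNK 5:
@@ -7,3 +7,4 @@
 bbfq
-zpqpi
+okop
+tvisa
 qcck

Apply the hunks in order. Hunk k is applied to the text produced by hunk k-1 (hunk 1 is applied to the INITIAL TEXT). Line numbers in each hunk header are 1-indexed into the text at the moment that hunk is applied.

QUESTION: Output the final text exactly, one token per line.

Hunk 1: at line 4 remove [zbyd,vfib] add [okut,aecpg] -> 10 lines: duu abeq ozfop ivezj okut aecpg spnbq wxk zpqpi qcck
Hunk 2: at line 5 remove [aecpg,spnbq,wxk] add [emj,ziphf,bbfq] -> 10 lines: duu abeq ozfop ivezj okut emj ziphf bbfq zpqpi qcck
Hunk 3: at line 1 remove [abeq,ozfop,ivezj] add [uxr,nyhbu] -> 9 lines: duu uxr nyhbu okut emj ziphf bbfq zpqpi qcck
Hunk 4: at line 4 remove [emj,ziphf] add [xiidi,lnndt] -> 9 lines: duu uxr nyhbu okut xiidi lnndt bbfq zpqpi qcck
Hunk 5: at line 7 remove [zpqpi] add [okop,tvisa] -> 10 lines: duu uxr nyhbu okut xiidi lnndt bbfq okop tvisa qcck

Answer: duu
uxr
nyhbu
okut
xiidi
lnndt
bbfq
okop
tvisa
qcck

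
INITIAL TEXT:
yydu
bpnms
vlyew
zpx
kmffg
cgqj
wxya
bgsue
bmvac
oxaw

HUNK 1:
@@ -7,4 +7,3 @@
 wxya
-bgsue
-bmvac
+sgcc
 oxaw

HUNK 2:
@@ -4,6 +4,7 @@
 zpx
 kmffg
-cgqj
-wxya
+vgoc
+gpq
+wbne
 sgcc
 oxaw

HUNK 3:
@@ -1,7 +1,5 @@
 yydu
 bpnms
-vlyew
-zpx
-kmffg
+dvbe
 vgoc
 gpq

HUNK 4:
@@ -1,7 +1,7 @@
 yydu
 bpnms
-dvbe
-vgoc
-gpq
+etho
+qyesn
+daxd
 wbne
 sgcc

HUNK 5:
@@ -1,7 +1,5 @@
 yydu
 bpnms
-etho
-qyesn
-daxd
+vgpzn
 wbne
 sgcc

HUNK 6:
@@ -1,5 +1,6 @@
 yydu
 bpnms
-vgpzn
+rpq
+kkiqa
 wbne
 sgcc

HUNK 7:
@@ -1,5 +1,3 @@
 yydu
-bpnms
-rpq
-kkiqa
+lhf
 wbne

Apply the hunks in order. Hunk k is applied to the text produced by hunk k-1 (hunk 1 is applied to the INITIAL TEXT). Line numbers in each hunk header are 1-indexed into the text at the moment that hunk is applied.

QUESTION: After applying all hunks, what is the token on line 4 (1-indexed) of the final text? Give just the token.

Hunk 1: at line 7 remove [bgsue,bmvac] add [sgcc] -> 9 lines: yydu bpnms vlyew zpx kmffg cgqj wxya sgcc oxaw
Hunk 2: at line 4 remove [cgqj,wxya] add [vgoc,gpq,wbne] -> 10 lines: yydu bpnms vlyew zpx kmffg vgoc gpq wbne sgcc oxaw
Hunk 3: at line 1 remove [vlyew,zpx,kmffg] add [dvbe] -> 8 lines: yydu bpnms dvbe vgoc gpq wbne sgcc oxaw
Hunk 4: at line 1 remove [dvbe,vgoc,gpq] add [etho,qyesn,daxd] -> 8 lines: yydu bpnms etho qyesn daxd wbne sgcc oxaw
Hunk 5: at line 1 remove [etho,qyesn,daxd] add [vgpzn] -> 6 lines: yydu bpnms vgpzn wbne sgcc oxaw
Hunk 6: at line 1 remove [vgpzn] add [rpq,kkiqa] -> 7 lines: yydu bpnms rpq kkiqa wbne sgcc oxaw
Hunk 7: at line 1 remove [bpnms,rpq,kkiqa] add [lhf] -> 5 lines: yydu lhf wbne sgcc oxaw
Final line 4: sgcc

Answer: sgcc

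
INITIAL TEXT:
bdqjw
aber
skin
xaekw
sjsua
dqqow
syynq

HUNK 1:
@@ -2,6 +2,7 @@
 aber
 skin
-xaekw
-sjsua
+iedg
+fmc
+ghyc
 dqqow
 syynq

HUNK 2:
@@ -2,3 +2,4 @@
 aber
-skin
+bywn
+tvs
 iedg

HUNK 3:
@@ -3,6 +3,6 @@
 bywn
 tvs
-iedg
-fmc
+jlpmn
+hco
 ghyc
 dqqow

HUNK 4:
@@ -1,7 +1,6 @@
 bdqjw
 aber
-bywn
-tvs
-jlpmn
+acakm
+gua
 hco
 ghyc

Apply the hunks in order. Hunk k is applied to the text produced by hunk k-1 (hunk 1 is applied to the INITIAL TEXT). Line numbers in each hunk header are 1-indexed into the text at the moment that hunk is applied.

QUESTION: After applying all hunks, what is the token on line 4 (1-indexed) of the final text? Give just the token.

Answer: gua

Derivation:
Hunk 1: at line 2 remove [xaekw,sjsua] add [iedg,fmc,ghyc] -> 8 lines: bdqjw aber skin iedg fmc ghyc dqqow syynq
Hunk 2: at line 2 remove [skin] add [bywn,tvs] -> 9 lines: bdqjw aber bywn tvs iedg fmc ghyc dqqow syynq
Hunk 3: at line 3 remove [iedg,fmc] add [jlpmn,hco] -> 9 lines: bdqjw aber bywn tvs jlpmn hco ghyc dqqow syynq
Hunk 4: at line 1 remove [bywn,tvs,jlpmn] add [acakm,gua] -> 8 lines: bdqjw aber acakm gua hco ghyc dqqow syynq
Final line 4: gua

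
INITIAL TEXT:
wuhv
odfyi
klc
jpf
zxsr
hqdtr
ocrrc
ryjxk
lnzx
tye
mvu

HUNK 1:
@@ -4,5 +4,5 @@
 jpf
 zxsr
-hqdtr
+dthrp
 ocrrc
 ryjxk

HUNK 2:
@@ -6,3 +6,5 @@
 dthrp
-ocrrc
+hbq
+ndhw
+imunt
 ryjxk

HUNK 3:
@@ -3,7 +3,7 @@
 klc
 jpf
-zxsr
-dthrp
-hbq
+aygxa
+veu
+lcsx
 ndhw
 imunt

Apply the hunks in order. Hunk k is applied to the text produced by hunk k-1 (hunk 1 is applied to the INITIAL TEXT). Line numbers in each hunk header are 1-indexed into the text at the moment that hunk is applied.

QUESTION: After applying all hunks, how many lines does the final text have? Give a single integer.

Answer: 13

Derivation:
Hunk 1: at line 4 remove [hqdtr] add [dthrp] -> 11 lines: wuhv odfyi klc jpf zxsr dthrp ocrrc ryjxk lnzx tye mvu
Hunk 2: at line 6 remove [ocrrc] add [hbq,ndhw,imunt] -> 13 lines: wuhv odfyi klc jpf zxsr dthrp hbq ndhw imunt ryjxk lnzx tye mvu
Hunk 3: at line 3 remove [zxsr,dthrp,hbq] add [aygxa,veu,lcsx] -> 13 lines: wuhv odfyi klc jpf aygxa veu lcsx ndhw imunt ryjxk lnzx tye mvu
Final line count: 13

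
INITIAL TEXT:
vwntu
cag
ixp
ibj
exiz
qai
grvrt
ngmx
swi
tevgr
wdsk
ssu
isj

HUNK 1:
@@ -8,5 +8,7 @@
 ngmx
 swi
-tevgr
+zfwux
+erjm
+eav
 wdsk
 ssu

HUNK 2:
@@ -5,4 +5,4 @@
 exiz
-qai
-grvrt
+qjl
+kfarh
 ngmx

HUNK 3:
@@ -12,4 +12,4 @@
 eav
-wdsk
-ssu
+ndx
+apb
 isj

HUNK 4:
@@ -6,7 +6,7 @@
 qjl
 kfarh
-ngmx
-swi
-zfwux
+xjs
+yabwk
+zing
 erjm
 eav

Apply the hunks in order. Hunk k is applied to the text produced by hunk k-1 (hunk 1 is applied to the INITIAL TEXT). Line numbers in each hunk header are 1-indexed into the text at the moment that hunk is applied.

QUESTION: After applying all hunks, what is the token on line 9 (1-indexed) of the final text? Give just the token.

Answer: yabwk

Derivation:
Hunk 1: at line 8 remove [tevgr] add [zfwux,erjm,eav] -> 15 lines: vwntu cag ixp ibj exiz qai grvrt ngmx swi zfwux erjm eav wdsk ssu isj
Hunk 2: at line 5 remove [qai,grvrt] add [qjl,kfarh] -> 15 lines: vwntu cag ixp ibj exiz qjl kfarh ngmx swi zfwux erjm eav wdsk ssu isj
Hunk 3: at line 12 remove [wdsk,ssu] add [ndx,apb] -> 15 lines: vwntu cag ixp ibj exiz qjl kfarh ngmx swi zfwux erjm eav ndx apb isj
Hunk 4: at line 6 remove [ngmx,swi,zfwux] add [xjs,yabwk,zing] -> 15 lines: vwntu cag ixp ibj exiz qjl kfarh xjs yabwk zing erjm eav ndx apb isj
Final line 9: yabwk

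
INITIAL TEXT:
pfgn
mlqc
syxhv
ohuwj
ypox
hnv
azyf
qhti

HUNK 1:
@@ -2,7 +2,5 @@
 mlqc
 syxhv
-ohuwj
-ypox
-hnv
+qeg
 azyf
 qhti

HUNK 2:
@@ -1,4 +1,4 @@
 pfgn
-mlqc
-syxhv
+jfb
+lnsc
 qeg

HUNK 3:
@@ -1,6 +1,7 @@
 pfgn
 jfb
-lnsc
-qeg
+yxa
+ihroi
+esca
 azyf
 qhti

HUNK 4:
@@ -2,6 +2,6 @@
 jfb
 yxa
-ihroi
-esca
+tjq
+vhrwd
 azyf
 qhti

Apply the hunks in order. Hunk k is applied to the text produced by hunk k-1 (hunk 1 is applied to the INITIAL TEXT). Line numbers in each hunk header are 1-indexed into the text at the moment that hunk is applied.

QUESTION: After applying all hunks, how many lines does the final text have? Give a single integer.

Hunk 1: at line 2 remove [ohuwj,ypox,hnv] add [qeg] -> 6 lines: pfgn mlqc syxhv qeg azyf qhti
Hunk 2: at line 1 remove [mlqc,syxhv] add [jfb,lnsc] -> 6 lines: pfgn jfb lnsc qeg azyf qhti
Hunk 3: at line 1 remove [lnsc,qeg] add [yxa,ihroi,esca] -> 7 lines: pfgn jfb yxa ihroi esca azyf qhti
Hunk 4: at line 2 remove [ihroi,esca] add [tjq,vhrwd] -> 7 lines: pfgn jfb yxa tjq vhrwd azyf qhti
Final line count: 7

Answer: 7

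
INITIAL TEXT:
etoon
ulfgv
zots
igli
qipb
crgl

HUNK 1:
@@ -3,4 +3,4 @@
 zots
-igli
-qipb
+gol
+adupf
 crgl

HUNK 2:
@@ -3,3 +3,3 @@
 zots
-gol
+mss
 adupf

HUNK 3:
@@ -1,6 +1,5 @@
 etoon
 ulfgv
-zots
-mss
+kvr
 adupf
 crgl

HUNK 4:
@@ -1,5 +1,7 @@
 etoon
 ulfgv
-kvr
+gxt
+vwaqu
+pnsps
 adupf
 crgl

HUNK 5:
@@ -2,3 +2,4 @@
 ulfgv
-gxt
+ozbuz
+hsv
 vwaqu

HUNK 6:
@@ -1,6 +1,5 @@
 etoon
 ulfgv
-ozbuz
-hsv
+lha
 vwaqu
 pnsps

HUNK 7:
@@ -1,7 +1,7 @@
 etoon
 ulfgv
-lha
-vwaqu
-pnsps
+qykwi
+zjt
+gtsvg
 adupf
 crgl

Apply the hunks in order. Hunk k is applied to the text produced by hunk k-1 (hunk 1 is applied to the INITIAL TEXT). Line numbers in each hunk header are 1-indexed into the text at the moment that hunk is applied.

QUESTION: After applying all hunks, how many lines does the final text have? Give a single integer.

Answer: 7

Derivation:
Hunk 1: at line 3 remove [igli,qipb] add [gol,adupf] -> 6 lines: etoon ulfgv zots gol adupf crgl
Hunk 2: at line 3 remove [gol] add [mss] -> 6 lines: etoon ulfgv zots mss adupf crgl
Hunk 3: at line 1 remove [zots,mss] add [kvr] -> 5 lines: etoon ulfgv kvr adupf crgl
Hunk 4: at line 1 remove [kvr] add [gxt,vwaqu,pnsps] -> 7 lines: etoon ulfgv gxt vwaqu pnsps adupf crgl
Hunk 5: at line 2 remove [gxt] add [ozbuz,hsv] -> 8 lines: etoon ulfgv ozbuz hsv vwaqu pnsps adupf crgl
Hunk 6: at line 1 remove [ozbuz,hsv] add [lha] -> 7 lines: etoon ulfgv lha vwaqu pnsps adupf crgl
Hunk 7: at line 1 remove [lha,vwaqu,pnsps] add [qykwi,zjt,gtsvg] -> 7 lines: etoon ulfgv qykwi zjt gtsvg adupf crgl
Final line count: 7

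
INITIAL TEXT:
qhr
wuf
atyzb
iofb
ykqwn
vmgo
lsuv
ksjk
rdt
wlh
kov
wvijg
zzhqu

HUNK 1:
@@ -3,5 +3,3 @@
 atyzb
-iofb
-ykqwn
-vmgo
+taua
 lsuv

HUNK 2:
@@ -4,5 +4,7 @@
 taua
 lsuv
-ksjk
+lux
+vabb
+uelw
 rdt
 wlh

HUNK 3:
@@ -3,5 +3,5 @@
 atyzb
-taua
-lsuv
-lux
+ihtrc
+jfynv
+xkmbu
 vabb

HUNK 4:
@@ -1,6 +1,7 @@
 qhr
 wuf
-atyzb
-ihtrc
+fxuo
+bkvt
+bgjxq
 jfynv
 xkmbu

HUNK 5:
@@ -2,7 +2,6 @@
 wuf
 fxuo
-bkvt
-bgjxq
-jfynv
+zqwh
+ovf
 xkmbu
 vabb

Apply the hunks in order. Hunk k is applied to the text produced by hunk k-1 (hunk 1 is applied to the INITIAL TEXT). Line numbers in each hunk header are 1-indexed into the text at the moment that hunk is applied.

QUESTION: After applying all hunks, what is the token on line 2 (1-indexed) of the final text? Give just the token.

Hunk 1: at line 3 remove [iofb,ykqwn,vmgo] add [taua] -> 11 lines: qhr wuf atyzb taua lsuv ksjk rdt wlh kov wvijg zzhqu
Hunk 2: at line 4 remove [ksjk] add [lux,vabb,uelw] -> 13 lines: qhr wuf atyzb taua lsuv lux vabb uelw rdt wlh kov wvijg zzhqu
Hunk 3: at line 3 remove [taua,lsuv,lux] add [ihtrc,jfynv,xkmbu] -> 13 lines: qhr wuf atyzb ihtrc jfynv xkmbu vabb uelw rdt wlh kov wvijg zzhqu
Hunk 4: at line 1 remove [atyzb,ihtrc] add [fxuo,bkvt,bgjxq] -> 14 lines: qhr wuf fxuo bkvt bgjxq jfynv xkmbu vabb uelw rdt wlh kov wvijg zzhqu
Hunk 5: at line 2 remove [bkvt,bgjxq,jfynv] add [zqwh,ovf] -> 13 lines: qhr wuf fxuo zqwh ovf xkmbu vabb uelw rdt wlh kov wvijg zzhqu
Final line 2: wuf

Answer: wuf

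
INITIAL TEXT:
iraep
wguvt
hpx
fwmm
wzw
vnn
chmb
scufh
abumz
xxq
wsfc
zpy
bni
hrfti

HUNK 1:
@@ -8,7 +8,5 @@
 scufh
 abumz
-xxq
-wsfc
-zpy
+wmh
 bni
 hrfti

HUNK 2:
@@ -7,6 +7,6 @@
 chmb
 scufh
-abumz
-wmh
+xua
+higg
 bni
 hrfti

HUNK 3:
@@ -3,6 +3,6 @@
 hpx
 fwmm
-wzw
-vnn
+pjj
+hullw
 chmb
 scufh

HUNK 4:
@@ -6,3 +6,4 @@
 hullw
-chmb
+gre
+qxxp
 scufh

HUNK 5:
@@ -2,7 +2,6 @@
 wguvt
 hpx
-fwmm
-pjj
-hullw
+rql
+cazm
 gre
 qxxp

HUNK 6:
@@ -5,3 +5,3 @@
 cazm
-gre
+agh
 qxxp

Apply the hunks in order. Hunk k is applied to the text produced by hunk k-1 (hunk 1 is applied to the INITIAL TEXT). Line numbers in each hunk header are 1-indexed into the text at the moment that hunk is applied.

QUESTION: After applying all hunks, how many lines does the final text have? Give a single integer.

Answer: 12

Derivation:
Hunk 1: at line 8 remove [xxq,wsfc,zpy] add [wmh] -> 12 lines: iraep wguvt hpx fwmm wzw vnn chmb scufh abumz wmh bni hrfti
Hunk 2: at line 7 remove [abumz,wmh] add [xua,higg] -> 12 lines: iraep wguvt hpx fwmm wzw vnn chmb scufh xua higg bni hrfti
Hunk 3: at line 3 remove [wzw,vnn] add [pjj,hullw] -> 12 lines: iraep wguvt hpx fwmm pjj hullw chmb scufh xua higg bni hrfti
Hunk 4: at line 6 remove [chmb] add [gre,qxxp] -> 13 lines: iraep wguvt hpx fwmm pjj hullw gre qxxp scufh xua higg bni hrfti
Hunk 5: at line 2 remove [fwmm,pjj,hullw] add [rql,cazm] -> 12 lines: iraep wguvt hpx rql cazm gre qxxp scufh xua higg bni hrfti
Hunk 6: at line 5 remove [gre] add [agh] -> 12 lines: iraep wguvt hpx rql cazm agh qxxp scufh xua higg bni hrfti
Final line count: 12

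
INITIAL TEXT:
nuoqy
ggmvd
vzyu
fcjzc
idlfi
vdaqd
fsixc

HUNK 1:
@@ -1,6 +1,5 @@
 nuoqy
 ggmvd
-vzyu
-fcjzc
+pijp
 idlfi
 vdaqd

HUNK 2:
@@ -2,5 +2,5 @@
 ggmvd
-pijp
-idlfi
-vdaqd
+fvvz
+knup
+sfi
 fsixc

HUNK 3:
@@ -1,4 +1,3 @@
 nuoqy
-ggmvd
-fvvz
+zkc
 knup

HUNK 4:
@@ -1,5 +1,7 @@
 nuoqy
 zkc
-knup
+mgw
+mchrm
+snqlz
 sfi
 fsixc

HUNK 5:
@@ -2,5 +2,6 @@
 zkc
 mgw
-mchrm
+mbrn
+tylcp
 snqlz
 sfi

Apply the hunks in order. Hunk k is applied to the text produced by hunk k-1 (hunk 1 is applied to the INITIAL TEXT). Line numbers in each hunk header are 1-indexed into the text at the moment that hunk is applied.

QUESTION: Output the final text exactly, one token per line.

Hunk 1: at line 1 remove [vzyu,fcjzc] add [pijp] -> 6 lines: nuoqy ggmvd pijp idlfi vdaqd fsixc
Hunk 2: at line 2 remove [pijp,idlfi,vdaqd] add [fvvz,knup,sfi] -> 6 lines: nuoqy ggmvd fvvz knup sfi fsixc
Hunk 3: at line 1 remove [ggmvd,fvvz] add [zkc] -> 5 lines: nuoqy zkc knup sfi fsixc
Hunk 4: at line 1 remove [knup] add [mgw,mchrm,snqlz] -> 7 lines: nuoqy zkc mgw mchrm snqlz sfi fsixc
Hunk 5: at line 2 remove [mchrm] add [mbrn,tylcp] -> 8 lines: nuoqy zkc mgw mbrn tylcp snqlz sfi fsixc

Answer: nuoqy
zkc
mgw
mbrn
tylcp
snqlz
sfi
fsixc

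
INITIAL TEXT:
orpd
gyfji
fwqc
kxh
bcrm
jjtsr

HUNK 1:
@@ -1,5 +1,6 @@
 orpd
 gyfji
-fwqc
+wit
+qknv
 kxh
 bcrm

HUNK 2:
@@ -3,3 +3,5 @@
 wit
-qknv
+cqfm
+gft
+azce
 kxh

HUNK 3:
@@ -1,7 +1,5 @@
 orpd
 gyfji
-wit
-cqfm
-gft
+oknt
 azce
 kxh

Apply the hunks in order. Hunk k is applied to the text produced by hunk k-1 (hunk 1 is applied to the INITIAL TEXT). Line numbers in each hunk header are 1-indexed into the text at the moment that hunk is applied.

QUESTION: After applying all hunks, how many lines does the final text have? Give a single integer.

Answer: 7

Derivation:
Hunk 1: at line 1 remove [fwqc] add [wit,qknv] -> 7 lines: orpd gyfji wit qknv kxh bcrm jjtsr
Hunk 2: at line 3 remove [qknv] add [cqfm,gft,azce] -> 9 lines: orpd gyfji wit cqfm gft azce kxh bcrm jjtsr
Hunk 3: at line 1 remove [wit,cqfm,gft] add [oknt] -> 7 lines: orpd gyfji oknt azce kxh bcrm jjtsr
Final line count: 7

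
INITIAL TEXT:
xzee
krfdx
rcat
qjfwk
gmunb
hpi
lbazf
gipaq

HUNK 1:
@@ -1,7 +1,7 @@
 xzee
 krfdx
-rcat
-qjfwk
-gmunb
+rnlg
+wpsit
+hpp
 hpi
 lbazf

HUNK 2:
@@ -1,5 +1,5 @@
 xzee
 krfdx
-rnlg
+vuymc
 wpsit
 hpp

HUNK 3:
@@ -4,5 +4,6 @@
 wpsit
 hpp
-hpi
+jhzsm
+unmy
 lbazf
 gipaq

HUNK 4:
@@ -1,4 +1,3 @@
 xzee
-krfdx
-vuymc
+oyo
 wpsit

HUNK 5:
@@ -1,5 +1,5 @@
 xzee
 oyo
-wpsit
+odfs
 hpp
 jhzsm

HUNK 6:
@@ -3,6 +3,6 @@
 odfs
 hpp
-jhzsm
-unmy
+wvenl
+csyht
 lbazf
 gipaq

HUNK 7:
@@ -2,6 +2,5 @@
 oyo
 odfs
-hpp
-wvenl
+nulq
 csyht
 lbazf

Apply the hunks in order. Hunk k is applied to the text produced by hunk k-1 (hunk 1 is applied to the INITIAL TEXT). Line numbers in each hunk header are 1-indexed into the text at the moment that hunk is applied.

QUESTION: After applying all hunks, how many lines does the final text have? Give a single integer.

Hunk 1: at line 1 remove [rcat,qjfwk,gmunb] add [rnlg,wpsit,hpp] -> 8 lines: xzee krfdx rnlg wpsit hpp hpi lbazf gipaq
Hunk 2: at line 1 remove [rnlg] add [vuymc] -> 8 lines: xzee krfdx vuymc wpsit hpp hpi lbazf gipaq
Hunk 3: at line 4 remove [hpi] add [jhzsm,unmy] -> 9 lines: xzee krfdx vuymc wpsit hpp jhzsm unmy lbazf gipaq
Hunk 4: at line 1 remove [krfdx,vuymc] add [oyo] -> 8 lines: xzee oyo wpsit hpp jhzsm unmy lbazf gipaq
Hunk 5: at line 1 remove [wpsit] add [odfs] -> 8 lines: xzee oyo odfs hpp jhzsm unmy lbazf gipaq
Hunk 6: at line 3 remove [jhzsm,unmy] add [wvenl,csyht] -> 8 lines: xzee oyo odfs hpp wvenl csyht lbazf gipaq
Hunk 7: at line 2 remove [hpp,wvenl] add [nulq] -> 7 lines: xzee oyo odfs nulq csyht lbazf gipaq
Final line count: 7

Answer: 7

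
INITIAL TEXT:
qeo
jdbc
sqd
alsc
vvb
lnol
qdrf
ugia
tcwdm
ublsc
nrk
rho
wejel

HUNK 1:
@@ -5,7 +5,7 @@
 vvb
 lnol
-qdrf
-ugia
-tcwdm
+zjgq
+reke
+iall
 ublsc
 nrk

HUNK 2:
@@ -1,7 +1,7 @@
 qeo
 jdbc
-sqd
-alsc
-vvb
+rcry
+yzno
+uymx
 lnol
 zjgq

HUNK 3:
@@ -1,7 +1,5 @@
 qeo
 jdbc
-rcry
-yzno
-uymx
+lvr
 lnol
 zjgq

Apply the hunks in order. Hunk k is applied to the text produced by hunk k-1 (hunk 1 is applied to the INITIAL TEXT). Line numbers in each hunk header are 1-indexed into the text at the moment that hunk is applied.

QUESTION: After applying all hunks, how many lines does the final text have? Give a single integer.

Answer: 11

Derivation:
Hunk 1: at line 5 remove [qdrf,ugia,tcwdm] add [zjgq,reke,iall] -> 13 lines: qeo jdbc sqd alsc vvb lnol zjgq reke iall ublsc nrk rho wejel
Hunk 2: at line 1 remove [sqd,alsc,vvb] add [rcry,yzno,uymx] -> 13 lines: qeo jdbc rcry yzno uymx lnol zjgq reke iall ublsc nrk rho wejel
Hunk 3: at line 1 remove [rcry,yzno,uymx] add [lvr] -> 11 lines: qeo jdbc lvr lnol zjgq reke iall ublsc nrk rho wejel
Final line count: 11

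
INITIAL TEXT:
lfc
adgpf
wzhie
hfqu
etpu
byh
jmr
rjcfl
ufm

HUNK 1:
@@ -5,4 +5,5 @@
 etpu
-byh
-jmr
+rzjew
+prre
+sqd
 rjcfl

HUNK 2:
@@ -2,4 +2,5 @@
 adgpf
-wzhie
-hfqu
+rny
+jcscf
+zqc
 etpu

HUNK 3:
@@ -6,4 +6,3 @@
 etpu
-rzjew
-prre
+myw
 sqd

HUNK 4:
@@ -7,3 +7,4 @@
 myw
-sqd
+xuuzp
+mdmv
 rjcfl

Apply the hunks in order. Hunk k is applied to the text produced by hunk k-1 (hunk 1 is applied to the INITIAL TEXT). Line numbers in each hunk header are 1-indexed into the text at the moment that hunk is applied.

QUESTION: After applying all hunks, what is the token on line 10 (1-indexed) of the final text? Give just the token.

Answer: rjcfl

Derivation:
Hunk 1: at line 5 remove [byh,jmr] add [rzjew,prre,sqd] -> 10 lines: lfc adgpf wzhie hfqu etpu rzjew prre sqd rjcfl ufm
Hunk 2: at line 2 remove [wzhie,hfqu] add [rny,jcscf,zqc] -> 11 lines: lfc adgpf rny jcscf zqc etpu rzjew prre sqd rjcfl ufm
Hunk 3: at line 6 remove [rzjew,prre] add [myw] -> 10 lines: lfc adgpf rny jcscf zqc etpu myw sqd rjcfl ufm
Hunk 4: at line 7 remove [sqd] add [xuuzp,mdmv] -> 11 lines: lfc adgpf rny jcscf zqc etpu myw xuuzp mdmv rjcfl ufm
Final line 10: rjcfl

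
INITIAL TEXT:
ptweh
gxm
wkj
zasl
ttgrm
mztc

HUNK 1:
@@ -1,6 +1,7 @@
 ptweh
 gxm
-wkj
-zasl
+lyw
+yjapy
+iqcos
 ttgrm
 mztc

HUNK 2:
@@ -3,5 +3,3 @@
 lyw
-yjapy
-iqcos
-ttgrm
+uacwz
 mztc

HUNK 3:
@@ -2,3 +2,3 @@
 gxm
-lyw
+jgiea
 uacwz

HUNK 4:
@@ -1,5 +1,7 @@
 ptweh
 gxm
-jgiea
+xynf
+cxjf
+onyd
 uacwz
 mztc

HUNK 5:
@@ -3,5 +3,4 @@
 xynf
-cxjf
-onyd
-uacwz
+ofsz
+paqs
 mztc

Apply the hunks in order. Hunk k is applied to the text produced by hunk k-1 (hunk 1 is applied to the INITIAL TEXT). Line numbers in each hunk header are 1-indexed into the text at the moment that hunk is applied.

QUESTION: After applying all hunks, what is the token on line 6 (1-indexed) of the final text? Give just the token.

Hunk 1: at line 1 remove [wkj,zasl] add [lyw,yjapy,iqcos] -> 7 lines: ptweh gxm lyw yjapy iqcos ttgrm mztc
Hunk 2: at line 3 remove [yjapy,iqcos,ttgrm] add [uacwz] -> 5 lines: ptweh gxm lyw uacwz mztc
Hunk 3: at line 2 remove [lyw] add [jgiea] -> 5 lines: ptweh gxm jgiea uacwz mztc
Hunk 4: at line 1 remove [jgiea] add [xynf,cxjf,onyd] -> 7 lines: ptweh gxm xynf cxjf onyd uacwz mztc
Hunk 5: at line 3 remove [cxjf,onyd,uacwz] add [ofsz,paqs] -> 6 lines: ptweh gxm xynf ofsz paqs mztc
Final line 6: mztc

Answer: mztc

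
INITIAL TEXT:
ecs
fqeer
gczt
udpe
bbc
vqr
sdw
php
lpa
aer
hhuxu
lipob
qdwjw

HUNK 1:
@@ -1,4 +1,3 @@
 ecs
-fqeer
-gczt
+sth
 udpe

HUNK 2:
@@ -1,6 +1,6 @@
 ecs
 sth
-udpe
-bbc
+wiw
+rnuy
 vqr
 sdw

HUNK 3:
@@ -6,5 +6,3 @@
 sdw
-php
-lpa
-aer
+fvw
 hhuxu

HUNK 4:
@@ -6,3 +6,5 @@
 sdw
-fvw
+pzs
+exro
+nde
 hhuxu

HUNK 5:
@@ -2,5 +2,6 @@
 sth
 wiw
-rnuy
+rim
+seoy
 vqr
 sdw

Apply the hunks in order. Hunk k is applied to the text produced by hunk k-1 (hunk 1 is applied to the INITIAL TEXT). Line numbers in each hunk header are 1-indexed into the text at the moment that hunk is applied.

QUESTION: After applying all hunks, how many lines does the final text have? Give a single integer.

Hunk 1: at line 1 remove [fqeer,gczt] add [sth] -> 12 lines: ecs sth udpe bbc vqr sdw php lpa aer hhuxu lipob qdwjw
Hunk 2: at line 1 remove [udpe,bbc] add [wiw,rnuy] -> 12 lines: ecs sth wiw rnuy vqr sdw php lpa aer hhuxu lipob qdwjw
Hunk 3: at line 6 remove [php,lpa,aer] add [fvw] -> 10 lines: ecs sth wiw rnuy vqr sdw fvw hhuxu lipob qdwjw
Hunk 4: at line 6 remove [fvw] add [pzs,exro,nde] -> 12 lines: ecs sth wiw rnuy vqr sdw pzs exro nde hhuxu lipob qdwjw
Hunk 5: at line 2 remove [rnuy] add [rim,seoy] -> 13 lines: ecs sth wiw rim seoy vqr sdw pzs exro nde hhuxu lipob qdwjw
Final line count: 13

Answer: 13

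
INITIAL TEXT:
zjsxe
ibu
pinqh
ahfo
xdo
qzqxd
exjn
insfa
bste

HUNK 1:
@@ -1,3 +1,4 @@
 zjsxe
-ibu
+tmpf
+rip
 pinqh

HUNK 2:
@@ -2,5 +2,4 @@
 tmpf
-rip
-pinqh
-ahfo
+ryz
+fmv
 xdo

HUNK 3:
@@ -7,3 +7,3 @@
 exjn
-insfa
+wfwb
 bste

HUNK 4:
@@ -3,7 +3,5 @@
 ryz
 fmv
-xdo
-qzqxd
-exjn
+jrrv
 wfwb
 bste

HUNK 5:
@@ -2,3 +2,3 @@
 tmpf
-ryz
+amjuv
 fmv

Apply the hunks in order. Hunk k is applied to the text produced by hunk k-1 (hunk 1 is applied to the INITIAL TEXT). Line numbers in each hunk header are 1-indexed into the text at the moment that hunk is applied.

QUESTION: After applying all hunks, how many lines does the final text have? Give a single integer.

Hunk 1: at line 1 remove [ibu] add [tmpf,rip] -> 10 lines: zjsxe tmpf rip pinqh ahfo xdo qzqxd exjn insfa bste
Hunk 2: at line 2 remove [rip,pinqh,ahfo] add [ryz,fmv] -> 9 lines: zjsxe tmpf ryz fmv xdo qzqxd exjn insfa bste
Hunk 3: at line 7 remove [insfa] add [wfwb] -> 9 lines: zjsxe tmpf ryz fmv xdo qzqxd exjn wfwb bste
Hunk 4: at line 3 remove [xdo,qzqxd,exjn] add [jrrv] -> 7 lines: zjsxe tmpf ryz fmv jrrv wfwb bste
Hunk 5: at line 2 remove [ryz] add [amjuv] -> 7 lines: zjsxe tmpf amjuv fmv jrrv wfwb bste
Final line count: 7

Answer: 7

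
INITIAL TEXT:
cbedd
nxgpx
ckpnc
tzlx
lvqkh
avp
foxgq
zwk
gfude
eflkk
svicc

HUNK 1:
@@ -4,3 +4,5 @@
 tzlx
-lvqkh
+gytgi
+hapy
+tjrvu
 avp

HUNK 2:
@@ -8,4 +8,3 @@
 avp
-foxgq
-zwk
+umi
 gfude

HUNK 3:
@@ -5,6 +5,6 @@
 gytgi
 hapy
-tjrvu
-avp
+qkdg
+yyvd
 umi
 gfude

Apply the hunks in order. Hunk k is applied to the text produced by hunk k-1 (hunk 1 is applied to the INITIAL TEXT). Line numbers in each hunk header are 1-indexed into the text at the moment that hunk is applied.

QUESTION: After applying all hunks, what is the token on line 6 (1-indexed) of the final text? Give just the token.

Hunk 1: at line 4 remove [lvqkh] add [gytgi,hapy,tjrvu] -> 13 lines: cbedd nxgpx ckpnc tzlx gytgi hapy tjrvu avp foxgq zwk gfude eflkk svicc
Hunk 2: at line 8 remove [foxgq,zwk] add [umi] -> 12 lines: cbedd nxgpx ckpnc tzlx gytgi hapy tjrvu avp umi gfude eflkk svicc
Hunk 3: at line 5 remove [tjrvu,avp] add [qkdg,yyvd] -> 12 lines: cbedd nxgpx ckpnc tzlx gytgi hapy qkdg yyvd umi gfude eflkk svicc
Final line 6: hapy

Answer: hapy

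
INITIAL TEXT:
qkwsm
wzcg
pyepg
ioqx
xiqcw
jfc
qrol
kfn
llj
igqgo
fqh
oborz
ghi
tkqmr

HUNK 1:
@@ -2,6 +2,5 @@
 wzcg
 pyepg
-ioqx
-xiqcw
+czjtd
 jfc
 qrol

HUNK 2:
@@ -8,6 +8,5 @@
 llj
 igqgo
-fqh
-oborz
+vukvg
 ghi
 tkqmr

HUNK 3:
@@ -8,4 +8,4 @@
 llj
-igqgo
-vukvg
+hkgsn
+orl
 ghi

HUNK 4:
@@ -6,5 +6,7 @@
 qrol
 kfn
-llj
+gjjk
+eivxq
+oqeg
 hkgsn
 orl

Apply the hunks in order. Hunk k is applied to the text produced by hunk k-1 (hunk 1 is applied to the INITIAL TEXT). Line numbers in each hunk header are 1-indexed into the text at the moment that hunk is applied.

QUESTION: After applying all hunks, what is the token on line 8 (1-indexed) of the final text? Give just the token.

Hunk 1: at line 2 remove [ioqx,xiqcw] add [czjtd] -> 13 lines: qkwsm wzcg pyepg czjtd jfc qrol kfn llj igqgo fqh oborz ghi tkqmr
Hunk 2: at line 8 remove [fqh,oborz] add [vukvg] -> 12 lines: qkwsm wzcg pyepg czjtd jfc qrol kfn llj igqgo vukvg ghi tkqmr
Hunk 3: at line 8 remove [igqgo,vukvg] add [hkgsn,orl] -> 12 lines: qkwsm wzcg pyepg czjtd jfc qrol kfn llj hkgsn orl ghi tkqmr
Hunk 4: at line 6 remove [llj] add [gjjk,eivxq,oqeg] -> 14 lines: qkwsm wzcg pyepg czjtd jfc qrol kfn gjjk eivxq oqeg hkgsn orl ghi tkqmr
Final line 8: gjjk

Answer: gjjk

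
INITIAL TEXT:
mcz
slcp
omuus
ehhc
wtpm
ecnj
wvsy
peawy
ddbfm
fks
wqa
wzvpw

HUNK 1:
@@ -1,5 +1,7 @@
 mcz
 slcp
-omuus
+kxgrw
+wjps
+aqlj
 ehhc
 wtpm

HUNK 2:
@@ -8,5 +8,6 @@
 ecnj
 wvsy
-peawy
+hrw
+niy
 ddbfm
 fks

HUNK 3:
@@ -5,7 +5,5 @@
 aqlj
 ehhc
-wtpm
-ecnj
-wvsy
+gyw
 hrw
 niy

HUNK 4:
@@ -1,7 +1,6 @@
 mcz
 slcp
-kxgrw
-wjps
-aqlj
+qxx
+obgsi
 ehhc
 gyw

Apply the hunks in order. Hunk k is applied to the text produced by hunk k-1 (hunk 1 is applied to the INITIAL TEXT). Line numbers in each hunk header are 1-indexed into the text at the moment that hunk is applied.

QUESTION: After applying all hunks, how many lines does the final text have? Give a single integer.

Answer: 12

Derivation:
Hunk 1: at line 1 remove [omuus] add [kxgrw,wjps,aqlj] -> 14 lines: mcz slcp kxgrw wjps aqlj ehhc wtpm ecnj wvsy peawy ddbfm fks wqa wzvpw
Hunk 2: at line 8 remove [peawy] add [hrw,niy] -> 15 lines: mcz slcp kxgrw wjps aqlj ehhc wtpm ecnj wvsy hrw niy ddbfm fks wqa wzvpw
Hunk 3: at line 5 remove [wtpm,ecnj,wvsy] add [gyw] -> 13 lines: mcz slcp kxgrw wjps aqlj ehhc gyw hrw niy ddbfm fks wqa wzvpw
Hunk 4: at line 1 remove [kxgrw,wjps,aqlj] add [qxx,obgsi] -> 12 lines: mcz slcp qxx obgsi ehhc gyw hrw niy ddbfm fks wqa wzvpw
Final line count: 12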